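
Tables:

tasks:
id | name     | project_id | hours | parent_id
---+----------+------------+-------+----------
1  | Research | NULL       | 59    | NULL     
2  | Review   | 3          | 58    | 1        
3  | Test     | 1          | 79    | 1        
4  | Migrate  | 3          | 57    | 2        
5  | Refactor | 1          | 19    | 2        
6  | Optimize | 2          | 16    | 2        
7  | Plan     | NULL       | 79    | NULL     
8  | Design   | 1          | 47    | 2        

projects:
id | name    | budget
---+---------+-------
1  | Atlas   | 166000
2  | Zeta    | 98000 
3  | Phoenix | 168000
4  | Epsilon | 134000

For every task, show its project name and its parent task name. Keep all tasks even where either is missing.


Two LEFT JOINs from the same base table tasks: one to projects via project_id, one to tasks itself via parent_id. Both are LEFT so every task is preserved.
Match against projects:
  - task 1 (Research): project_id=NULL, no match -> kept with NULL
  - task 2 (Review): project_id=3 -> matches Phoenix
  - task 3 (Test): project_id=1 -> matches Atlas
  - task 4 (Migrate): project_id=3 -> matches Phoenix
  - task 5 (Refactor): project_id=1 -> matches Atlas
  - task 6 (Optimize): project_id=2 -> matches Zeta
  - task 7 (Plan): project_id=NULL, no match -> kept with NULL
  - task 8 (Design): project_id=1 -> matches Atlas
Match against tasks (self):
  - task 1 (Research): parent_id=NULL -> NULL
  - task 2 (Review): parent_id=1 -> Research
  - task 3 (Test): parent_id=1 -> Research
  - task 4 (Migrate): parent_id=2 -> Review
  - task 5 (Refactor): parent_id=2 -> Review
  - task 6 (Optimize): parent_id=2 -> Review
  - task 7 (Plan): parent_id=NULL -> NULL
  - task 8 (Design): parent_id=2 -> Review

SQL:
SELECT a.name, b.name AS project, c.name AS parent
FROM tasks a
LEFT JOIN projects b ON a.project_id = b.id
LEFT JOIN tasks c ON a.parent_id = c.id

Result:
name     | project | parent  
---------+---------+---------
Research | NULL    | NULL    
Review   | Phoenix | Research
Test     | Atlas   | Research
Migrate  | Phoenix | Review  
Refactor | Atlas   | Review  
Optimize | Zeta    | Review  
Plan     | NULL    | NULL    
Design   | Atlas   | Review  


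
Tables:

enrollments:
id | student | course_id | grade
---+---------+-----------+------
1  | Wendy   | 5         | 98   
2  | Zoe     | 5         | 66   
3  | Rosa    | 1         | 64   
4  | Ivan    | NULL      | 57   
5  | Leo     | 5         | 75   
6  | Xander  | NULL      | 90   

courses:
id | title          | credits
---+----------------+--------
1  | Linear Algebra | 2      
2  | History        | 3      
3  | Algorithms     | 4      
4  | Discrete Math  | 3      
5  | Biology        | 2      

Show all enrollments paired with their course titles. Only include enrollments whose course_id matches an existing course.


INNER JOIN keeps only enrollments rows whose course_id matches an id in courses. Walk through each enrollment:
  - enrollment 1 (Wendy): course_id=5 -> matches Biology
  - enrollment 2 (Zoe): course_id=5 -> matches Biology
  - enrollment 3 (Rosa): course_id=1 -> matches Linear Algebra
  - enrollment 4 (Ivan): course_id=NULL, no match -> dropped
  - enrollment 5 (Leo): course_id=5 -> matches Biology
  - enrollment 6 (Xander): course_id=NULL, no match -> dropped
So 2 of 6 rows are dropped.

SQL:
SELECT a.student, b.title AS course
FROM enrollments a
INNER JOIN courses b ON a.course_id = b.id

Result:
student | course        
--------+---------------
Wendy   | Biology       
Zoe     | Biology       
Rosa    | Linear Algebra
Leo     | Biology       


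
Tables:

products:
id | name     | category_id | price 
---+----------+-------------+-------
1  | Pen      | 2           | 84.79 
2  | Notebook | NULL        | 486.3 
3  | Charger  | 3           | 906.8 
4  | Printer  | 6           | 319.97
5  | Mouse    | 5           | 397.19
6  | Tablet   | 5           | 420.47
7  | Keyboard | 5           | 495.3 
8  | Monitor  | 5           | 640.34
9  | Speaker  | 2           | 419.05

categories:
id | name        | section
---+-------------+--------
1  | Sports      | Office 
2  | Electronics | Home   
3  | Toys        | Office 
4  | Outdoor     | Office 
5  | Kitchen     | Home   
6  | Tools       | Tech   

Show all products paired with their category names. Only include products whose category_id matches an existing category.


INNER JOIN keeps only products rows whose category_id matches an id in categories. Walk through each product:
  - product 1 (Pen): category_id=2 -> matches Electronics
  - product 2 (Notebook): category_id=NULL, no match -> dropped
  - product 3 (Charger): category_id=3 -> matches Toys
  - product 4 (Printer): category_id=6 -> matches Tools
  - product 5 (Mouse): category_id=5 -> matches Kitchen
  - product 6 (Tablet): category_id=5 -> matches Kitchen
  - product 7 (Keyboard): category_id=5 -> matches Kitchen
  - product 8 (Monitor): category_id=5 -> matches Kitchen
  - product 9 (Speaker): category_id=2 -> matches Electronics
So 1 of 9 rows is dropped.

SQL:
SELECT a.name, b.name AS category
FROM products a
INNER JOIN categories b ON a.category_id = b.id

Result:
name     | category   
---------+------------
Pen      | Electronics
Charger  | Toys       
Printer  | Tools      
Mouse    | Kitchen    
Tablet   | Kitchen    
Keyboard | Kitchen    
Monitor  | Kitchen    
Speaker  | Electronics


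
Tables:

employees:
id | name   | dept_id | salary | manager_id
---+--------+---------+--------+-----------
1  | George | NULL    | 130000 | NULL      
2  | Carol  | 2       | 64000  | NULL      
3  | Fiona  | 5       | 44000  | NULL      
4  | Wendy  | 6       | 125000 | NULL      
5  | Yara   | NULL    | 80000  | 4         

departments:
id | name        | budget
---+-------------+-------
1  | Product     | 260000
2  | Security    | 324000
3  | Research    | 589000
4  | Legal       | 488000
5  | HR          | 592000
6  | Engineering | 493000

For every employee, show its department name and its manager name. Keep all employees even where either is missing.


Two LEFT JOINs from the same base table employees: one to departments via dept_id, one to employees itself via manager_id. Both are LEFT so every employee is preserved.
Match against departments:
  - employee 1 (George): dept_id=NULL, no match -> kept with NULL
  - employee 2 (Carol): dept_id=2 -> matches Security
  - employee 3 (Fiona): dept_id=5 -> matches HR
  - employee 4 (Wendy): dept_id=6 -> matches Engineering
  - employee 5 (Yara): dept_id=NULL, no match -> kept with NULL
Match against employees (self):
  - employee 1 (George): manager_id=NULL -> NULL
  - employee 2 (Carol): manager_id=NULL -> NULL
  - employee 3 (Fiona): manager_id=NULL -> NULL
  - employee 4 (Wendy): manager_id=NULL -> NULL
  - employee 5 (Yara): manager_id=4 -> Wendy

SQL:
SELECT a.name, b.name AS department, c.name AS manager
FROM employees a
LEFT JOIN departments b ON a.dept_id = b.id
LEFT JOIN employees c ON a.manager_id = c.id

Result:
name   | department  | manager
-------+-------------+--------
George | NULL        | NULL   
Carol  | Security    | NULL   
Fiona  | HR          | NULL   
Wendy  | Engineering | NULL   
Yara   | NULL        | Wendy  


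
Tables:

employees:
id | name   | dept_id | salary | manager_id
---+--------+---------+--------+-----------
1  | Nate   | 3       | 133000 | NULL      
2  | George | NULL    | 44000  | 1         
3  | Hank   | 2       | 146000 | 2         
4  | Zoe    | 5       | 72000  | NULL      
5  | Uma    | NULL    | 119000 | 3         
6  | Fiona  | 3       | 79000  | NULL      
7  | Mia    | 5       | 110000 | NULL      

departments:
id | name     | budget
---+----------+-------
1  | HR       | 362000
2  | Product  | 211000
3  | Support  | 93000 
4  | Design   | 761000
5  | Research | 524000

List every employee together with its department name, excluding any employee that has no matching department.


INNER JOIN keeps only employees rows whose dept_id matches an id in departments. Walk through each employee:
  - employee 1 (Nate): dept_id=3 -> matches Support
  - employee 2 (George): dept_id=NULL, no match -> dropped
  - employee 3 (Hank): dept_id=2 -> matches Product
  - employee 4 (Zoe): dept_id=5 -> matches Research
  - employee 5 (Uma): dept_id=NULL, no match -> dropped
  - employee 6 (Fiona): dept_id=3 -> matches Support
  - employee 7 (Mia): dept_id=5 -> matches Research
So 2 of 7 rows are dropped.

SQL:
SELECT a.name, b.name AS department
FROM employees a
INNER JOIN departments b ON a.dept_id = b.id

Result:
name  | department
------+-----------
Nate  | Support   
Hank  | Product   
Zoe   | Research  
Fiona | Support   
Mia   | Research  


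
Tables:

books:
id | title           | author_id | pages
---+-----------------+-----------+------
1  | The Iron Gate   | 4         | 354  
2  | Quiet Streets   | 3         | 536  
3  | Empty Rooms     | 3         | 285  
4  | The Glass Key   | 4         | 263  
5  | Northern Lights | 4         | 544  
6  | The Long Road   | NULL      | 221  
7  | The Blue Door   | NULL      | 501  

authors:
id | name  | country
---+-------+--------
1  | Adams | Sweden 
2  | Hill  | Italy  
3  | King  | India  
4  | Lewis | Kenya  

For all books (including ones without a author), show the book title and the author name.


LEFT JOIN keeps every row from books (the left table); where author_id has no match in authors, the author columns become NULL. Walk through each book:
  - book 1 (The Iron Gate): author_id=4 -> matches Lewis
  - book 2 (Quiet Streets): author_id=3 -> matches King
  - book 3 (Empty Rooms): author_id=3 -> matches King
  - book 4 (The Glass Key): author_id=4 -> matches Lewis
  - book 5 (Northern Lights): author_id=4 -> matches Lewis
  - book 6 (The Long Road): author_id=NULL, no match -> kept with NULL
  - book 7 (The Blue Door): author_id=NULL, no match -> kept with NULL
All 7 rows appear; 2 have NULL author.

SQL:
SELECT a.title, b.name AS author
FROM books a
LEFT JOIN authors b ON a.author_id = b.id

Result:
title           | author
----------------+-------
The Iron Gate   | Lewis 
Quiet Streets   | King  
Empty Rooms     | King  
The Glass Key   | Lewis 
Northern Lights | Lewis 
The Long Road   | NULL  
The Blue Door   | NULL  


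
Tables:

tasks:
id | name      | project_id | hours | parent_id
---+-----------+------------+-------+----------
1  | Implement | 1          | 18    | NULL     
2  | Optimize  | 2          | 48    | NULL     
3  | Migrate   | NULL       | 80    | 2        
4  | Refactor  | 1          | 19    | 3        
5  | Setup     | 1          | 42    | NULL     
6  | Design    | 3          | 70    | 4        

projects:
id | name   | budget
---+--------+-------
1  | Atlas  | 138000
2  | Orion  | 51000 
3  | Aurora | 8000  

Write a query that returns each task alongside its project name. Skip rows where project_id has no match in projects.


INNER JOIN keeps only tasks rows whose project_id matches an id in projects. Walk through each task:
  - task 1 (Implement): project_id=1 -> matches Atlas
  - task 2 (Optimize): project_id=2 -> matches Orion
  - task 3 (Migrate): project_id=NULL, no match -> dropped
  - task 4 (Refactor): project_id=1 -> matches Atlas
  - task 5 (Setup): project_id=1 -> matches Atlas
  - task 6 (Design): project_id=3 -> matches Aurora
So 1 of 6 rows is dropped.

SQL:
SELECT a.name, b.name AS project
FROM tasks a
INNER JOIN projects b ON a.project_id = b.id

Result:
name      | project
----------+--------
Implement | Atlas  
Optimize  | Orion  
Refactor  | Atlas  
Setup     | Atlas  
Design    | Aurora 


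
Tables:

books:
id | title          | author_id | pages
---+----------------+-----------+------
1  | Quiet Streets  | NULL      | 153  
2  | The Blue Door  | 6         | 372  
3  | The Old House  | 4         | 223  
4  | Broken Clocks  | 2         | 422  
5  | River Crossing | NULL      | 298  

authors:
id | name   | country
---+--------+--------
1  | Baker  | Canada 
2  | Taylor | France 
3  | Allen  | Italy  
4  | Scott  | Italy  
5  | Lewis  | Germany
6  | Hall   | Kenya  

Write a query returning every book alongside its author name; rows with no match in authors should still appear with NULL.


LEFT JOIN keeps every row from books (the left table); where author_id has no match in authors, the author columns become NULL. Walk through each book:
  - book 1 (Quiet Streets): author_id=NULL, no match -> kept with NULL
  - book 2 (The Blue Door): author_id=6 -> matches Hall
  - book 3 (The Old House): author_id=4 -> matches Scott
  - book 4 (Broken Clocks): author_id=2 -> matches Taylor
  - book 5 (River Crossing): author_id=NULL, no match -> kept with NULL
All 5 rows appear; 2 have NULL author.

SQL:
SELECT a.title, b.name AS author
FROM books a
LEFT JOIN authors b ON a.author_id = b.id

Result:
title          | author
---------------+-------
Quiet Streets  | NULL  
The Blue Door  | Hall  
The Old House  | Scott 
Broken Clocks  | Taylor
River Crossing | NULL  


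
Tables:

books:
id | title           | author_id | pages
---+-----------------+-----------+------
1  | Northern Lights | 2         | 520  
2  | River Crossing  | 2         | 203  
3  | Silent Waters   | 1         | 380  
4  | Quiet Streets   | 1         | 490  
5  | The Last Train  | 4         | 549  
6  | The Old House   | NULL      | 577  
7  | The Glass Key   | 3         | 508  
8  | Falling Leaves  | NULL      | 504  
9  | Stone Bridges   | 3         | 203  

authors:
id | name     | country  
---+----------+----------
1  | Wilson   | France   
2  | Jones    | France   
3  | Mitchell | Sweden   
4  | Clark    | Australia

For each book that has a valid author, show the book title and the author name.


INNER JOIN keeps only books rows whose author_id matches an id in authors. Walk through each book:
  - book 1 (Northern Lights): author_id=2 -> matches Jones
  - book 2 (River Crossing): author_id=2 -> matches Jones
  - book 3 (Silent Waters): author_id=1 -> matches Wilson
  - book 4 (Quiet Streets): author_id=1 -> matches Wilson
  - book 5 (The Last Train): author_id=4 -> matches Clark
  - book 6 (The Old House): author_id=NULL, no match -> dropped
  - book 7 (The Glass Key): author_id=3 -> matches Mitchell
  - book 8 (Falling Leaves): author_id=NULL, no match -> dropped
  - book 9 (Stone Bridges): author_id=3 -> matches Mitchell
So 2 of 9 rows are dropped.

SQL:
SELECT a.title, b.name AS author
FROM books a
INNER JOIN authors b ON a.author_id = b.id

Result:
title           | author  
----------------+---------
Northern Lights | Jones   
River Crossing  | Jones   
Silent Waters   | Wilson  
Quiet Streets   | Wilson  
The Last Train  | Clark   
The Glass Key   | Mitchell
Stone Bridges   | Mitchell


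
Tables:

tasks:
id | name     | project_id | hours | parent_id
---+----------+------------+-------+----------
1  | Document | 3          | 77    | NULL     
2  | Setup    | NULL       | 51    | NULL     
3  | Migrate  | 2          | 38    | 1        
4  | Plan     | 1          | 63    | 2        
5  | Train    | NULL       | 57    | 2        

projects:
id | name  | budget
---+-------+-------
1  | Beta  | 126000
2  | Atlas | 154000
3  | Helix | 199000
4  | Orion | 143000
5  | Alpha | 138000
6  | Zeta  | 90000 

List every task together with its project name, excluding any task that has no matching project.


INNER JOIN keeps only tasks rows whose project_id matches an id in projects. Walk through each task:
  - task 1 (Document): project_id=3 -> matches Helix
  - task 2 (Setup): project_id=NULL, no match -> dropped
  - task 3 (Migrate): project_id=2 -> matches Atlas
  - task 4 (Plan): project_id=1 -> matches Beta
  - task 5 (Train): project_id=NULL, no match -> dropped
So 2 of 5 rows are dropped.

SQL:
SELECT a.name, b.name AS project
FROM tasks a
INNER JOIN projects b ON a.project_id = b.id

Result:
name     | project
---------+--------
Document | Helix  
Migrate  | Atlas  
Plan     | Beta   


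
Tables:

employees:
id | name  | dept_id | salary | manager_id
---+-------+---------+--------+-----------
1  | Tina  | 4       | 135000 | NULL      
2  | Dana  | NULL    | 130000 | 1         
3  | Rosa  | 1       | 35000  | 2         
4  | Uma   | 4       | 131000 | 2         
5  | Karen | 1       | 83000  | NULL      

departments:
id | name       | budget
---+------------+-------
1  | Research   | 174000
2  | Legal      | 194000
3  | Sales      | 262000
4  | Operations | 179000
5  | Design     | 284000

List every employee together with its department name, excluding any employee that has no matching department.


INNER JOIN keeps only employees rows whose dept_id matches an id in departments. Walk through each employee:
  - employee 1 (Tina): dept_id=4 -> matches Operations
  - employee 2 (Dana): dept_id=NULL, no match -> dropped
  - employee 3 (Rosa): dept_id=1 -> matches Research
  - employee 4 (Uma): dept_id=4 -> matches Operations
  - employee 5 (Karen): dept_id=1 -> matches Research
So 1 of 5 rows is dropped.

SQL:
SELECT a.name, b.name AS department
FROM employees a
INNER JOIN departments b ON a.dept_id = b.id

Result:
name  | department
------+-----------
Tina  | Operations
Rosa  | Research  
Uma   | Operations
Karen | Research  


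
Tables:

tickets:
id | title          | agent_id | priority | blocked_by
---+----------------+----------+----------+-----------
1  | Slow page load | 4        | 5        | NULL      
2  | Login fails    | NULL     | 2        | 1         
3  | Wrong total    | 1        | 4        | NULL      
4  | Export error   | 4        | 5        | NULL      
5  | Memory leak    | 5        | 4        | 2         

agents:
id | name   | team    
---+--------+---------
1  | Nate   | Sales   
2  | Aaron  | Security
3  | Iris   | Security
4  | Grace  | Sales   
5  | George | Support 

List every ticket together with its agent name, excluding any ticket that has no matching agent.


INNER JOIN keeps only tickets rows whose agent_id matches an id in agents. Walk through each ticket:
  - ticket 1 (Slow page load): agent_id=4 -> matches Grace
  - ticket 2 (Login fails): agent_id=NULL, no match -> dropped
  - ticket 3 (Wrong total): agent_id=1 -> matches Nate
  - ticket 4 (Export error): agent_id=4 -> matches Grace
  - ticket 5 (Memory leak): agent_id=5 -> matches George
So 1 of 5 rows is dropped.

SQL:
SELECT a.title, b.name AS agent
FROM tickets a
INNER JOIN agents b ON a.agent_id = b.id

Result:
title          | agent 
---------------+-------
Slow page load | Grace 
Wrong total    | Nate  
Export error   | Grace 
Memory leak    | George


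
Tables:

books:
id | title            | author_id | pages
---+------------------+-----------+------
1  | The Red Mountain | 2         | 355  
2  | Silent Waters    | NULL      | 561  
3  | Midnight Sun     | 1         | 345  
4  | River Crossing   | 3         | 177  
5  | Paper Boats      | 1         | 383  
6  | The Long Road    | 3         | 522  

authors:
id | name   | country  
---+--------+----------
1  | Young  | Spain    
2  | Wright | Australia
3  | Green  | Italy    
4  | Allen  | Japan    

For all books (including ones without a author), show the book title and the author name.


LEFT JOIN keeps every row from books (the left table); where author_id has no match in authors, the author columns become NULL. Walk through each book:
  - book 1 (The Red Mountain): author_id=2 -> matches Wright
  - book 2 (Silent Waters): author_id=NULL, no match -> kept with NULL
  - book 3 (Midnight Sun): author_id=1 -> matches Young
  - book 4 (River Crossing): author_id=3 -> matches Green
  - book 5 (Paper Boats): author_id=1 -> matches Young
  - book 6 (The Long Road): author_id=3 -> matches Green
All 6 rows appear; 1 has NULL author.

SQL:
SELECT a.title, b.name AS author
FROM books a
LEFT JOIN authors b ON a.author_id = b.id

Result:
title            | author
-----------------+-------
The Red Mountain | Wright
Silent Waters    | NULL  
Midnight Sun     | Young 
River Crossing   | Green 
Paper Boats      | Young 
The Long Road    | Green 


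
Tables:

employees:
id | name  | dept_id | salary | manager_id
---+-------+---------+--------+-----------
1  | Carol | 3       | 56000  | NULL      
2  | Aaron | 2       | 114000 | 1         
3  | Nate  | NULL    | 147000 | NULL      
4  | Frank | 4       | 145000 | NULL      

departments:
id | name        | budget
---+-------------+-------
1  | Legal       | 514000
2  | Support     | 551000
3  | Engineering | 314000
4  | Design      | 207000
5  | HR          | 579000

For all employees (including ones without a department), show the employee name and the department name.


LEFT JOIN keeps every row from employees (the left table); where dept_id has no match in departments, the department columns become NULL. Walk through each employee:
  - employee 1 (Carol): dept_id=3 -> matches Engineering
  - employee 2 (Aaron): dept_id=2 -> matches Support
  - employee 3 (Nate): dept_id=NULL, no match -> kept with NULL
  - employee 4 (Frank): dept_id=4 -> matches Design
All 4 rows appear; 1 has NULL department.

SQL:
SELECT a.name, b.name AS department
FROM employees a
LEFT JOIN departments b ON a.dept_id = b.id

Result:
name  | department 
------+------------
Carol | Engineering
Aaron | Support    
Nate  | NULL       
Frank | Design     


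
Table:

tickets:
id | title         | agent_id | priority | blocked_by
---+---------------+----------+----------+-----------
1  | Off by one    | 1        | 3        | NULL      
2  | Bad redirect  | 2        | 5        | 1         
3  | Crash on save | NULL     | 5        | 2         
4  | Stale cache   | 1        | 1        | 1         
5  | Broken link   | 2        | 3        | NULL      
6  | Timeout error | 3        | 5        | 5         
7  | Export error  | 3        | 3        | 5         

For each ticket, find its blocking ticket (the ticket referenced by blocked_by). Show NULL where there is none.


This is a self-join: tickets is joined to a second copy of itself, matching each row's blocked_by to another row's id. Use LEFT JOIN so rows with blocked_by=NULL are kept.
  - ticket 1 (Off by one): blocked_by=NULL -> NULL
  - ticket 2 (Bad redirect): blocked_by=1 -> Off by one
  - ticket 3 (Crash on save): blocked_by=2 -> Bad redirect
  - ticket 4 (Stale cache): blocked_by=1 -> Off by one
  - ticket 5 (Broken link): blocked_by=NULL -> NULL
  - ticket 6 (Timeout error): blocked_by=5 -> Broken link
  - ticket 7 (Export error): blocked_by=5 -> Broken link

SQL:
SELECT a.title AS item, b.title AS blocked_by
FROM tickets a
LEFT JOIN tickets b ON a.blocked_by = b.id

Result:
item          | blocked_by  
--------------+-------------
Off by one    | NULL        
Bad redirect  | Off by one  
Crash on save | Bad redirect
Stale cache   | Off by one  
Broken link   | NULL        
Timeout error | Broken link 
Export error  | Broken link 


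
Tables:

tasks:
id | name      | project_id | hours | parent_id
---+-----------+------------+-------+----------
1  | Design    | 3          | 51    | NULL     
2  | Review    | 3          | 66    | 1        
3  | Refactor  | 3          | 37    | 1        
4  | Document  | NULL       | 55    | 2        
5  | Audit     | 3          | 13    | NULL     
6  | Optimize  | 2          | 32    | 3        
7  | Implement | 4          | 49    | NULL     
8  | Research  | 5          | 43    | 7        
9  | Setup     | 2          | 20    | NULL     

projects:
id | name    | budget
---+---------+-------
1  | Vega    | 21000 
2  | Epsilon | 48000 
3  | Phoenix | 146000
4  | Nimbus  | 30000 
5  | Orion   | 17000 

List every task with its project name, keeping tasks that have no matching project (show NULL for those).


LEFT JOIN keeps every row from tasks (the left table); where project_id has no match in projects, the project columns become NULL. Walk through each task:
  - task 1 (Design): project_id=3 -> matches Phoenix
  - task 2 (Review): project_id=3 -> matches Phoenix
  - task 3 (Refactor): project_id=3 -> matches Phoenix
  - task 4 (Document): project_id=NULL, no match -> kept with NULL
  - task 5 (Audit): project_id=3 -> matches Phoenix
  - task 6 (Optimize): project_id=2 -> matches Epsilon
  - task 7 (Implement): project_id=4 -> matches Nimbus
  - task 8 (Research): project_id=5 -> matches Orion
  - task 9 (Setup): project_id=2 -> matches Epsilon
All 9 rows appear; 1 has NULL project.

SQL:
SELECT a.name, b.name AS project
FROM tasks a
LEFT JOIN projects b ON a.project_id = b.id

Result:
name      | project
----------+--------
Design    | Phoenix
Review    | Phoenix
Refactor  | Phoenix
Document  | NULL   
Audit     | Phoenix
Optimize  | Epsilon
Implement | Nimbus 
Research  | Orion  
Setup     | Epsilon


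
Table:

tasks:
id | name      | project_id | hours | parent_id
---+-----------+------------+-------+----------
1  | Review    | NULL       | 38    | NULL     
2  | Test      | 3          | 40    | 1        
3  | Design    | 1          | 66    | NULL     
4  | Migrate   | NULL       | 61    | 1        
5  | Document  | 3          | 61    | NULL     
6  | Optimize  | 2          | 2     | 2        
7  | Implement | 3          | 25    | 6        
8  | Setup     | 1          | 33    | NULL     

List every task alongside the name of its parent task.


This is a self-join: tasks is joined to a second copy of itself, matching each row's parent_id to another row's id. Use LEFT JOIN so rows with parent_id=NULL are kept.
  - task 1 (Review): parent_id=NULL -> NULL
  - task 2 (Test): parent_id=1 -> Review
  - task 3 (Design): parent_id=NULL -> NULL
  - task 4 (Migrate): parent_id=1 -> Review
  - task 5 (Document): parent_id=NULL -> NULL
  - task 6 (Optimize): parent_id=2 -> Test
  - task 7 (Implement): parent_id=6 -> Optimize
  - task 8 (Setup): parent_id=NULL -> NULL

SQL:
SELECT a.name AS item, b.name AS parent
FROM tasks a
LEFT JOIN tasks b ON a.parent_id = b.id

Result:
item      | parent  
----------+---------
Review    | NULL    
Test      | Review  
Design    | NULL    
Migrate   | Review  
Document  | NULL    
Optimize  | Test    
Implement | Optimize
Setup     | NULL    


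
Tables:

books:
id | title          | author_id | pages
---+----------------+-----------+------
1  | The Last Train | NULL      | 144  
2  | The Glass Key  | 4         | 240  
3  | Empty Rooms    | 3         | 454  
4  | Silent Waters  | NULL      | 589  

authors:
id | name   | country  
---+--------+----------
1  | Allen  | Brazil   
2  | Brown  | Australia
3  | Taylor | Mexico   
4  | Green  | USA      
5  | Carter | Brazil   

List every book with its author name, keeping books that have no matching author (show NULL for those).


LEFT JOIN keeps every row from books (the left table); where author_id has no match in authors, the author columns become NULL. Walk through each book:
  - book 1 (The Last Train): author_id=NULL, no match -> kept with NULL
  - book 2 (The Glass Key): author_id=4 -> matches Green
  - book 3 (Empty Rooms): author_id=3 -> matches Taylor
  - book 4 (Silent Waters): author_id=NULL, no match -> kept with NULL
All 4 rows appear; 2 have NULL author.

SQL:
SELECT a.title, b.name AS author
FROM books a
LEFT JOIN authors b ON a.author_id = b.id

Result:
title          | author
---------------+-------
The Last Train | NULL  
The Glass Key  | Green 
Empty Rooms    | Taylor
Silent Waters  | NULL  


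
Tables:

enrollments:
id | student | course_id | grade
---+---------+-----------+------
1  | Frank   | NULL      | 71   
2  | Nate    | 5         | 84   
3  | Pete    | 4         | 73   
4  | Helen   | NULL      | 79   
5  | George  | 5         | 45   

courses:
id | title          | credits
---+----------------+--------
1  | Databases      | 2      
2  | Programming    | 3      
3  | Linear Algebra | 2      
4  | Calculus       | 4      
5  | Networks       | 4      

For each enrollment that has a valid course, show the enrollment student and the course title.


INNER JOIN keeps only enrollments rows whose course_id matches an id in courses. Walk through each enrollment:
  - enrollment 1 (Frank): course_id=NULL, no match -> dropped
  - enrollment 2 (Nate): course_id=5 -> matches Networks
  - enrollment 3 (Pete): course_id=4 -> matches Calculus
  - enrollment 4 (Helen): course_id=NULL, no match -> dropped
  - enrollment 5 (George): course_id=5 -> matches Networks
So 2 of 5 rows are dropped.

SQL:
SELECT a.student, b.title AS course
FROM enrollments a
INNER JOIN courses b ON a.course_id = b.id

Result:
student | course  
--------+---------
Nate    | Networks
Pete    | Calculus
George  | Networks


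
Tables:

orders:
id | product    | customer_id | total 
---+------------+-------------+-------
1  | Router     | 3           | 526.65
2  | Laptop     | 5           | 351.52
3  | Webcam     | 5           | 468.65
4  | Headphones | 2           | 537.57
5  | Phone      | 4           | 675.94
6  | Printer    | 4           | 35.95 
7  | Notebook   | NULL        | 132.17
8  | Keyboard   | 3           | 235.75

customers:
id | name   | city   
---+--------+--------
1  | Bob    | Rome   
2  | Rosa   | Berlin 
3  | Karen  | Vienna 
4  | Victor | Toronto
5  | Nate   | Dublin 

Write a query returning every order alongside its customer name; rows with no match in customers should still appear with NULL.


LEFT JOIN keeps every row from orders (the left table); where customer_id has no match in customers, the customer columns become NULL. Walk through each order:
  - order 1 (Router): customer_id=3 -> matches Karen
  - order 2 (Laptop): customer_id=5 -> matches Nate
  - order 3 (Webcam): customer_id=5 -> matches Nate
  - order 4 (Headphones): customer_id=2 -> matches Rosa
  - order 5 (Phone): customer_id=4 -> matches Victor
  - order 6 (Printer): customer_id=4 -> matches Victor
  - order 7 (Notebook): customer_id=NULL, no match -> kept with NULL
  - order 8 (Keyboard): customer_id=3 -> matches Karen
All 8 rows appear; 1 has NULL customer.

SQL:
SELECT a.product, b.name AS customer
FROM orders a
LEFT JOIN customers b ON a.customer_id = b.id

Result:
product    | customer
-----------+---------
Router     | Karen   
Laptop     | Nate    
Webcam     | Nate    
Headphones | Rosa    
Phone      | Victor  
Printer    | Victor  
Notebook   | NULL    
Keyboard   | Karen   


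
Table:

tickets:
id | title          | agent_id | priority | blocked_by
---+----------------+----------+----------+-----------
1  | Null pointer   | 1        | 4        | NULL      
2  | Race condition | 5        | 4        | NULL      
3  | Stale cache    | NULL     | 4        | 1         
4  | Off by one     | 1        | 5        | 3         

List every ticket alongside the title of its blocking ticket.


This is a self-join: tickets is joined to a second copy of itself, matching each row's blocked_by to another row's id. Use LEFT JOIN so rows with blocked_by=NULL are kept.
  - ticket 1 (Null pointer): blocked_by=NULL -> NULL
  - ticket 2 (Race condition): blocked_by=NULL -> NULL
  - ticket 3 (Stale cache): blocked_by=1 -> Null pointer
  - ticket 4 (Off by one): blocked_by=3 -> Stale cache

SQL:
SELECT a.title AS item, b.title AS blocked_by
FROM tickets a
LEFT JOIN tickets b ON a.blocked_by = b.id

Result:
item           | blocked_by  
---------------+-------------
Null pointer   | NULL        
Race condition | NULL        
Stale cache    | Null pointer
Off by one     | Stale cache 


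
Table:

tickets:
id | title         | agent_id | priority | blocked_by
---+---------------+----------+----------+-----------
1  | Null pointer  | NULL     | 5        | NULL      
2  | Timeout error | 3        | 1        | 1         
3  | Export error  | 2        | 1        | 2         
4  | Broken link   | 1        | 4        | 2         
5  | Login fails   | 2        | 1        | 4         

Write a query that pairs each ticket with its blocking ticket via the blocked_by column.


This is a self-join: tickets is joined to a second copy of itself, matching each row's blocked_by to another row's id. Use LEFT JOIN so rows with blocked_by=NULL are kept.
  - ticket 1 (Null pointer): blocked_by=NULL -> NULL
  - ticket 2 (Timeout error): blocked_by=1 -> Null pointer
  - ticket 3 (Export error): blocked_by=2 -> Timeout error
  - ticket 4 (Broken link): blocked_by=2 -> Timeout error
  - ticket 5 (Login fails): blocked_by=4 -> Broken link

SQL:
SELECT a.title AS item, b.title AS blocked_by
FROM tickets a
LEFT JOIN tickets b ON a.blocked_by = b.id

Result:
item          | blocked_by   
--------------+--------------
Null pointer  | NULL         
Timeout error | Null pointer 
Export error  | Timeout error
Broken link   | Timeout error
Login fails   | Broken link  


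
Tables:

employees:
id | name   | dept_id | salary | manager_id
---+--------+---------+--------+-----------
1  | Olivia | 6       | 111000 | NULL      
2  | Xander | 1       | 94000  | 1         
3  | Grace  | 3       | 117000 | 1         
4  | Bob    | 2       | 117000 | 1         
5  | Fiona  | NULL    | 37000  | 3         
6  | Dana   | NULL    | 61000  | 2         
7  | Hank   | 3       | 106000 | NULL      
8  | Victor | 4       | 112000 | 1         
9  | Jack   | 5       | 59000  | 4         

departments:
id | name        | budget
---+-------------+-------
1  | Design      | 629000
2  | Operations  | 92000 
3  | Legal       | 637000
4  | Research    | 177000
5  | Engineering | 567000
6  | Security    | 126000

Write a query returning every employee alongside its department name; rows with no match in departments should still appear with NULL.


LEFT JOIN keeps every row from employees (the left table); where dept_id has no match in departments, the department columns become NULL. Walk through each employee:
  - employee 1 (Olivia): dept_id=6 -> matches Security
  - employee 2 (Xander): dept_id=1 -> matches Design
  - employee 3 (Grace): dept_id=3 -> matches Legal
  - employee 4 (Bob): dept_id=2 -> matches Operations
  - employee 5 (Fiona): dept_id=NULL, no match -> kept with NULL
  - employee 6 (Dana): dept_id=NULL, no match -> kept with NULL
  - employee 7 (Hank): dept_id=3 -> matches Legal
  - employee 8 (Victor): dept_id=4 -> matches Research
  - employee 9 (Jack): dept_id=5 -> matches Engineering
All 9 rows appear; 2 have NULL department.

SQL:
SELECT a.name, b.name AS department
FROM employees a
LEFT JOIN departments b ON a.dept_id = b.id

Result:
name   | department 
-------+------------
Olivia | Security   
Xander | Design     
Grace  | Legal      
Bob    | Operations 
Fiona  | NULL       
Dana   | NULL       
Hank   | Legal      
Victor | Research   
Jack   | Engineering


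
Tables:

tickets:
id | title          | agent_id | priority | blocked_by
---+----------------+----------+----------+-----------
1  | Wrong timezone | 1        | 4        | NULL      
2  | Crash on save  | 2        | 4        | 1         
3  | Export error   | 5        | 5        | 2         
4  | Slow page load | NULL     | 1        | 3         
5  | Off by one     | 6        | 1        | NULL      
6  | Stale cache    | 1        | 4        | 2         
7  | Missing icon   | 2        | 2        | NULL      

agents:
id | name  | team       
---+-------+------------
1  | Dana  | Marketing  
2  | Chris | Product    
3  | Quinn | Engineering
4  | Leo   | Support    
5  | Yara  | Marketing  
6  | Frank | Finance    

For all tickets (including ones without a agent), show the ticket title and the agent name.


LEFT JOIN keeps every row from tickets (the left table); where agent_id has no match in agents, the agent columns become NULL. Walk through each ticket:
  - ticket 1 (Wrong timezone): agent_id=1 -> matches Dana
  - ticket 2 (Crash on save): agent_id=2 -> matches Chris
  - ticket 3 (Export error): agent_id=5 -> matches Yara
  - ticket 4 (Slow page load): agent_id=NULL, no match -> kept with NULL
  - ticket 5 (Off by one): agent_id=6 -> matches Frank
  - ticket 6 (Stale cache): agent_id=1 -> matches Dana
  - ticket 7 (Missing icon): agent_id=2 -> matches Chris
All 7 rows appear; 1 has NULL agent.

SQL:
SELECT a.title, b.name AS agent
FROM tickets a
LEFT JOIN agents b ON a.agent_id = b.id

Result:
title          | agent
---------------+------
Wrong timezone | Dana 
Crash on save  | Chris
Export error   | Yara 
Slow page load | NULL 
Off by one     | Frank
Stale cache    | Dana 
Missing icon   | Chris


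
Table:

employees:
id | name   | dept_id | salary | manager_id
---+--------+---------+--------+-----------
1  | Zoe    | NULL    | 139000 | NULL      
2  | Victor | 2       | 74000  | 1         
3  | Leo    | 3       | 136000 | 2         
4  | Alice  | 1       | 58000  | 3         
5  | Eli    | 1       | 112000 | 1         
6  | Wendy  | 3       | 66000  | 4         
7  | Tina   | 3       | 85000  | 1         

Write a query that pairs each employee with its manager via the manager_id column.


This is a self-join: employees is joined to a second copy of itself, matching each row's manager_id to another row's id. Use LEFT JOIN so rows with manager_id=NULL are kept.
  - employee 1 (Zoe): manager_id=NULL -> NULL
  - employee 2 (Victor): manager_id=1 -> Zoe
  - employee 3 (Leo): manager_id=2 -> Victor
  - employee 4 (Alice): manager_id=3 -> Leo
  - employee 5 (Eli): manager_id=1 -> Zoe
  - employee 6 (Wendy): manager_id=4 -> Alice
  - employee 7 (Tina): manager_id=1 -> Zoe

SQL:
SELECT a.name AS item, b.name AS manager
FROM employees a
LEFT JOIN employees b ON a.manager_id = b.id

Result:
item   | manager
-------+--------
Zoe    | NULL   
Victor | Zoe    
Leo    | Victor 
Alice  | Leo    
Eli    | Zoe    
Wendy  | Alice  
Tina   | Zoe    


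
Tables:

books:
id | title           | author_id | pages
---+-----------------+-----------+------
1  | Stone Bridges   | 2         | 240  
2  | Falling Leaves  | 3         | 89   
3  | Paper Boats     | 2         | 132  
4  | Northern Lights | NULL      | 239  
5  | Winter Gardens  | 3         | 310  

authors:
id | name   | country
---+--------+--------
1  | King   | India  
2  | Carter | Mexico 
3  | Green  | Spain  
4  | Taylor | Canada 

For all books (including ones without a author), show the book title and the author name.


LEFT JOIN keeps every row from books (the left table); where author_id has no match in authors, the author columns become NULL. Walk through each book:
  - book 1 (Stone Bridges): author_id=2 -> matches Carter
  - book 2 (Falling Leaves): author_id=3 -> matches Green
  - book 3 (Paper Boats): author_id=2 -> matches Carter
  - book 4 (Northern Lights): author_id=NULL, no match -> kept with NULL
  - book 5 (Winter Gardens): author_id=3 -> matches Green
All 5 rows appear; 1 has NULL author.

SQL:
SELECT a.title, b.name AS author
FROM books a
LEFT JOIN authors b ON a.author_id = b.id

Result:
title           | author
----------------+-------
Stone Bridges   | Carter
Falling Leaves  | Green 
Paper Boats     | Carter
Northern Lights | NULL  
Winter Gardens  | Green 


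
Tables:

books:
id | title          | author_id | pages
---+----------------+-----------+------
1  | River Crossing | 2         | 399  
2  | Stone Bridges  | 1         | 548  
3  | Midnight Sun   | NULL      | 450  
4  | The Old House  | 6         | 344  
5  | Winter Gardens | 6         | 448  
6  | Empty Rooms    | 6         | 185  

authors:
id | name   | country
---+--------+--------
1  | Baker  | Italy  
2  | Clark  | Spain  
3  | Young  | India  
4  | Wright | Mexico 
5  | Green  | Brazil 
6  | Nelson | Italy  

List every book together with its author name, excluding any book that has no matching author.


INNER JOIN keeps only books rows whose author_id matches an id in authors. Walk through each book:
  - book 1 (River Crossing): author_id=2 -> matches Clark
  - book 2 (Stone Bridges): author_id=1 -> matches Baker
  - book 3 (Midnight Sun): author_id=NULL, no match -> dropped
  - book 4 (The Old House): author_id=6 -> matches Nelson
  - book 5 (Winter Gardens): author_id=6 -> matches Nelson
  - book 6 (Empty Rooms): author_id=6 -> matches Nelson
So 1 of 6 rows is dropped.

SQL:
SELECT a.title, b.name AS author
FROM books a
INNER JOIN authors b ON a.author_id = b.id

Result:
title          | author
---------------+-------
River Crossing | Clark 
Stone Bridges  | Baker 
The Old House  | Nelson
Winter Gardens | Nelson
Empty Rooms    | Nelson


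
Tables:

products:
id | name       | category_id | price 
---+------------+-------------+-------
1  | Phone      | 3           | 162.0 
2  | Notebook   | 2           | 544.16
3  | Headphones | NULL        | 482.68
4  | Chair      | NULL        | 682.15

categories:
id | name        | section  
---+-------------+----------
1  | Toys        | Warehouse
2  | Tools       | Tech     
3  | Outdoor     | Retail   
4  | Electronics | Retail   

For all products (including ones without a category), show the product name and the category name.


LEFT JOIN keeps every row from products (the left table); where category_id has no match in categories, the category columns become NULL. Walk through each product:
  - product 1 (Phone): category_id=3 -> matches Outdoor
  - product 2 (Notebook): category_id=2 -> matches Tools
  - product 3 (Headphones): category_id=NULL, no match -> kept with NULL
  - product 4 (Chair): category_id=NULL, no match -> kept with NULL
All 4 rows appear; 2 have NULL category.

SQL:
SELECT a.name, b.name AS category
FROM products a
LEFT JOIN categories b ON a.category_id = b.id

Result:
name       | category
-----------+---------
Phone      | Outdoor 
Notebook   | Tools   
Headphones | NULL    
Chair      | NULL    
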